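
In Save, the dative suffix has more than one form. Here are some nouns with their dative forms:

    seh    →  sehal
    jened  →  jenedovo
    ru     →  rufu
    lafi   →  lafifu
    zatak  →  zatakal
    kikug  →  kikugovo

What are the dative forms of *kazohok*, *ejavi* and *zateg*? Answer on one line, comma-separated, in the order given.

kazohokal, ejavifu, zategovo

Looking at the final sound of each stem: -al when the stem ends in a voiceless consonant (*seh*, *zatak*); -ovo when the stem ends in a voiced consonant (*jened*, *kikug*); -fu when the stem ends in a vowel (*ru*, *lafi*).
Since the final sound of *kazohok* is /k/ (a voiceless consonant), it takes -al, giving *kazohokal*.
*ejavi* — final sound /i/ (a vowel) → -fu → *ejavifu*.
*zateg*: final sound = /g/, a voiced consonant → -ovo → *zategovo*.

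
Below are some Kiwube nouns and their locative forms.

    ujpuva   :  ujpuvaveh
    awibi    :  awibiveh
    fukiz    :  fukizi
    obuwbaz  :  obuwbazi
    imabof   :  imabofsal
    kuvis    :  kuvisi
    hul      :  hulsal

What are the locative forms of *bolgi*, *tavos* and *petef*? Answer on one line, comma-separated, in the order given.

The suffix is conditioned by the final sound: -i when the stem ends in a sibilant (*fukiz*, *obuwbaz*, *kuvis*); -sal when the stem ends in a non-sibilant consonant (*imabof*, *hul*); -veh when the stem ends in a vowel (*ujpuva*, *awibi*).
The final sound of *bolgi* is /i/, which is a vowel, so the suffix is -veh, giving *bolgiveh*.
Since the final sound of *tavos* is /s/ (a sibilant), it takes -i, giving *tavosi*.
*petef* — final sound /f/ (a non-sibilant consonant) → -sal → *petefsal*.

bolgiveh, tavosi, petefsal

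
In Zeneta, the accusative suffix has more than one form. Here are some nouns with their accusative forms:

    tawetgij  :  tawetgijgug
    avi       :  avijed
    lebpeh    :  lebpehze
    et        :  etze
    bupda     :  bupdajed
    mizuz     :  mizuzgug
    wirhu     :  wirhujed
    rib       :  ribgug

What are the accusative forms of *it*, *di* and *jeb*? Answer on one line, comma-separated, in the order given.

Looking at the final sound of each stem: -ze when the stem ends in a voiceless consonant (*lebpeh*, *et*); -gug when the stem ends in a voiced consonant (*tawetgij*, *mizuz*, *rib*); -jed when the stem ends in a vowel (*avi*, *bupda*, *wirhu*).
Since the final sound of *it* is /t/ (a voiceless consonant), it takes -ze, giving *itze*.
*di*: final sound = /i/, a vowel → -jed → *dijed*.
Since the final sound of *jeb* is /b/ (a voiced consonant), it takes -gug, giving *jebgug*.

itze, dijed, jebgug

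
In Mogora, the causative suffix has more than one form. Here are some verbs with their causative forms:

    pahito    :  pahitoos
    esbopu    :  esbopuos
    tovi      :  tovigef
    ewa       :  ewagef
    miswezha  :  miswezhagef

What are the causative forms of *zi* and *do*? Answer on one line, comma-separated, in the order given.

zigef, doos

The pattern is rounding harmony: -os when the last vowel of the stem is a rounded vowel (*pahito*, *esbopu*); -gef when the last vowel of the stem is an unrounded vowel (*tovi*, *ewa*, *miswezha*).
*zi*: last vowel = /i/, an unrounded vowel → -gef → *zigef*.
Since the last vowel of *do* is /o/ (a rounded vowel), it takes -os, giving *doos*.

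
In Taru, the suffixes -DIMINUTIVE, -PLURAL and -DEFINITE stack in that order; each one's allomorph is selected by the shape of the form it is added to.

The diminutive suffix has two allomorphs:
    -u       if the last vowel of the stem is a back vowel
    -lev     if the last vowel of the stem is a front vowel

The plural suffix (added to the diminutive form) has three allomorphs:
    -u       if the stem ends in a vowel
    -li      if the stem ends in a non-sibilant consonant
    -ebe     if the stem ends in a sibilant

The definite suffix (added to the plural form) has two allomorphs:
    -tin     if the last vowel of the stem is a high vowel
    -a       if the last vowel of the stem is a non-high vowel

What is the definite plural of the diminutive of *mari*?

marilevlitin

*mari*: last vowel = /i/, a front vowel → -lev → *marilev*.
The diminutive form *marilev*: final sound = /v/, a non-sibilant consonant → -li → *marilevli*.
Since the last vowel of the plural form *marilevli* is /i/ (a high vowel), it takes -tin, giving *marilevlitin*.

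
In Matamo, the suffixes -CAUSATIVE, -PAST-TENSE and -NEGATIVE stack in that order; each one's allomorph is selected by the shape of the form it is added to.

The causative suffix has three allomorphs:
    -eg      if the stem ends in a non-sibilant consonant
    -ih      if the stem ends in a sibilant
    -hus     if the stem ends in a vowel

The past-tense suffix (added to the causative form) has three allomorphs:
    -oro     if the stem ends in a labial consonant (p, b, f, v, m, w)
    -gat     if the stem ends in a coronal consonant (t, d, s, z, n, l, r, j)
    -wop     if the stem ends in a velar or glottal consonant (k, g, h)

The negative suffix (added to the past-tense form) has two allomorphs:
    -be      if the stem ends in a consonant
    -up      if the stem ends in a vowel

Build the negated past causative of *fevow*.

*fevow*: final sound = /w/, a non-sibilant consonant → -eg → *fevoweg*.
The final consonant of the causative form *fevoweg* is /g/, which is velar/glottal, so the past-tense suffix is -wop, giving *fevowegwop*.
The past-tense form *fevowegwop*: final sound = /p/, a consonant → -be → *fevowegwopbe*.

fevowegwopbe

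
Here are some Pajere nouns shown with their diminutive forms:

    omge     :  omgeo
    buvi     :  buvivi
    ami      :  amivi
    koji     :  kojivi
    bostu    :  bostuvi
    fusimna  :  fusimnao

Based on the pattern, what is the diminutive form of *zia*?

ziao

The alternation tracks the last vowel of the stem — -vi when the last vowel of the stem is a high vowel (*buvi*, *ami*, *koji*, *bostu*); -o when the last vowel of the stem is a non-high vowel (*omge*, *fusimna*).
The last vowel of *zia* is /a/, which is a non-high vowel, so the suffix is -o, giving *ziao*.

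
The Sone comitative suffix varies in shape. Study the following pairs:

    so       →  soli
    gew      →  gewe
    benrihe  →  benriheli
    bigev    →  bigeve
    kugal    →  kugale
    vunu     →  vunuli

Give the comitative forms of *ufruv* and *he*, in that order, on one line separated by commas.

ufruve, heli

The alternation tracks the final sound of the stem — -e when the stem ends in a consonant (*gew*, *bigev*, *kugal*); -li when the stem ends in a vowel (*so*, *benrihe*, *vunu*).
*ufruv*: final sound = /v/, a consonant → -e → *ufruve*.
Since the final sound of *he* is /e/ (a vowel), it takes -li, giving *heli*.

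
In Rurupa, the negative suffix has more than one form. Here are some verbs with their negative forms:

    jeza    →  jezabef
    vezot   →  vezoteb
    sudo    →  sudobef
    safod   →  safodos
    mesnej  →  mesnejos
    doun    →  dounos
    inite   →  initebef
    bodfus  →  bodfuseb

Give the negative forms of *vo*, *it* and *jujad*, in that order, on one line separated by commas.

vobef, iteb, jujados

The alternation tracks the final sound of the stem — -eb when the stem ends in a voiceless consonant (*vezot*, *bodfus*); -os when the stem ends in a voiced consonant (*safod*, *mesnej*, *doun*); -bef when the stem ends in a vowel (*jeza*, *sudo*, *inite*).
*vo* — final sound /o/ (a vowel) → -bef → *vobef*.
*it* — final sound /t/ (a voiceless consonant) → -eb → *iteb*.
The final sound of *jujad* is /d/, which is a voiced consonant, so the suffix is -os, giving *jujados*.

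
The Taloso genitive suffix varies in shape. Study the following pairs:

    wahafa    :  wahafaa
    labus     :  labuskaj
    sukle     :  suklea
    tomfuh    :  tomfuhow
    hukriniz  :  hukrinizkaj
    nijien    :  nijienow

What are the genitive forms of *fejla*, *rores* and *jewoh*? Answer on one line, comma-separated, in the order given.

The alternation tracks the final sound of the stem — -kaj when the stem ends in a sibilant (*labus*, *hukriniz*); -ow when the stem ends in a non-sibilant consonant (*tomfuh*, *nijien*); -a when the stem ends in a vowel (*wahafa*, *sukle*).
Since the final sound of *fejla* is /a/ (a vowel), it takes -a, giving *fejlaa*.
*rores*: final sound = /s/, a sibilant → -kaj → *roreskaj*.
*jewoh*: final sound = /h/, a non-sibilant consonant → -ow → *jewohow*.

fejlaa, roreskaj, jewohow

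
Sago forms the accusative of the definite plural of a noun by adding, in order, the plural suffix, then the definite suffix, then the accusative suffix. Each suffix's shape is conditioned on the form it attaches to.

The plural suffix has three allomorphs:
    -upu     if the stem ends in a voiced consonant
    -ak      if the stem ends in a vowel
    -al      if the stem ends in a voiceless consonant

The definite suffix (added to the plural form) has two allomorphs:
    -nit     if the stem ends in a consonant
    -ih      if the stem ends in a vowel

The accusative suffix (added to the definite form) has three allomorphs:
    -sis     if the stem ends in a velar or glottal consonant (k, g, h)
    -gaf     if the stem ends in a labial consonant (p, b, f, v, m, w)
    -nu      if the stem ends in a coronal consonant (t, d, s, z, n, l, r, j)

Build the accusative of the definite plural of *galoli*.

galoliaknitnu

*galoli* — final sound /i/ (a vowel) → -ak → *galoliak*.
The plural form *galoliak*: final sound = /k/, a consonant → -nit → *galoliaknit*.
The definite form *galoliaknit* — final consonant /t/ (coronal) → -nu → *galoliaknitnu*.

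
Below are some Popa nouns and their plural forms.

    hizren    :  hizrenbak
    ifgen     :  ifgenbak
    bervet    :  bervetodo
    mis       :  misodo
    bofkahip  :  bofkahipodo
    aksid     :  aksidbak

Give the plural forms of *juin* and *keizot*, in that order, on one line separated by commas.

The pattern is voicing of the final consonant: -odo when the stem ends in a voiceless consonant (*bervet*, *mis*, *bofkahip*); -bak when the stem ends in a voiced consonant (*hizren*, *ifgen*, *aksid*).
*juin*: final consonant = /n/, voiced → -bak → *juinbak*.
The final consonant of *keizot* is /t/, which is voiceless, so the suffix is -odo, giving *keizotodo*.

juinbak, keizotodo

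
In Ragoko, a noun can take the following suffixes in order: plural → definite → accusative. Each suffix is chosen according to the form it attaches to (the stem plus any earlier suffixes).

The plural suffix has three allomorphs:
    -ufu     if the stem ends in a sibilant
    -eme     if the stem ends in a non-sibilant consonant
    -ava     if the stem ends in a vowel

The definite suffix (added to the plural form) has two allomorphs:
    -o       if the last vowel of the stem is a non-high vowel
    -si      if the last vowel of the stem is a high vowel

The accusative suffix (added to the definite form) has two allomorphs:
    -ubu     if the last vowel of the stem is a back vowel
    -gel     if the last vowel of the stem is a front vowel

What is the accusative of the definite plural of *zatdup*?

zatdupemeoubu

*zatdup* — final sound /p/ (a non-sibilant consonant) → -eme → *zatdupeme*.
The last vowel of the plural form *zatdupeme* is /e/, which is a non-high vowel, so the definite suffix is -o, giving *zatdupemeo*.
The definite form *zatdupemeo* — last vowel /o/ (a back vowel) → -ubu → *zatdupemeoubu*.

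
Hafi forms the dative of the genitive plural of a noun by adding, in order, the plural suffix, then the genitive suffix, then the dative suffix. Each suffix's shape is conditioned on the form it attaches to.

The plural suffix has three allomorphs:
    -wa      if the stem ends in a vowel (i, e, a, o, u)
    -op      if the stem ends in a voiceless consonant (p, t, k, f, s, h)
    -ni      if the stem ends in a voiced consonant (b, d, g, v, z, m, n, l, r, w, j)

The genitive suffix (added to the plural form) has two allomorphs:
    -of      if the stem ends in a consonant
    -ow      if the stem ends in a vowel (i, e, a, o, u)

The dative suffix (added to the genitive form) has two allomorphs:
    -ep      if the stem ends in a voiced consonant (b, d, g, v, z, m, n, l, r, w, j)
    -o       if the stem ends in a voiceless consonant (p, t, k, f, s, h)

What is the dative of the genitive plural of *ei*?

*ei* — final sound /i/ (a vowel) → -wa → *eiwa*.
The plural form *eiwa* — final sound /a/ (a vowel) → -ow → *eiwaow*.
The final consonant of the genitive form *eiwaow* is /w/, which is voiced, so the dative suffix is -ep, giving *eiwaowep*.

eiwaowep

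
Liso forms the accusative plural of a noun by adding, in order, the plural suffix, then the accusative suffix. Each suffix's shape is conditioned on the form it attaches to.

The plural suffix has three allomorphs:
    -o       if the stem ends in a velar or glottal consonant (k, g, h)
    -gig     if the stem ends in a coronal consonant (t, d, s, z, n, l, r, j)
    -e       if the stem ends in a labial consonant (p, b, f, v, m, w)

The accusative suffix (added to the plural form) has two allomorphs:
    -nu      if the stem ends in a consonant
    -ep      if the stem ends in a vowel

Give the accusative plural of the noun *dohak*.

*dohak* — final consonant /k/ (velar/glottal) → -o → *dohako*.
The plural form *dohako* — final sound /o/ (a vowel) → -ep → *dohakoep*.

dohakoep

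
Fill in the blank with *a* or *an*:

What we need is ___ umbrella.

an

The indefinite article is chosen by the initial *sound* of the following word, not its spelling.
*umbrella* begins with the sound /ʌ/ (u pronounced /ʌ/) — a vowel sound.
So the article is *an*: What we need is an umbrella.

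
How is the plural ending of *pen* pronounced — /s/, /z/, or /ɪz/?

The stem *pen* ends in a voiced non-sibilant sound.
The plural suffix surfaces as /ɪz/ after sibilants, /s/ after other voiceless consonants, and /z/ after other voiced sounds.
So the plural -s on *pen* is pronounced /z/.

/z/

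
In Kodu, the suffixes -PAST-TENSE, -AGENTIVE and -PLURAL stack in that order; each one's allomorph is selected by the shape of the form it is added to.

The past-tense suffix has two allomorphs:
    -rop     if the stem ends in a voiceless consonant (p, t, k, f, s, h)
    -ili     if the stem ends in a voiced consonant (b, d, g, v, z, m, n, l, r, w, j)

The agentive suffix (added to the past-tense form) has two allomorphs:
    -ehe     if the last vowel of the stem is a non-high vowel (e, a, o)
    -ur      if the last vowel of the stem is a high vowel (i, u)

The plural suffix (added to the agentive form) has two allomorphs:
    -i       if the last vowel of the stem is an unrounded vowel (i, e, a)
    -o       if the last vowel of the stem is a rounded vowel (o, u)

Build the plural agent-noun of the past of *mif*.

mifropehei

*mif*: final consonant = /f/, voiceless → -rop → *mifrop*.
The past-tense form *mifrop* — last vowel /o/ (a non-high vowel) → -ehe → *mifropehe*.
The last vowel of the agentive form *mifropehe* is /e/, which is an unrounded vowel, so the plural suffix is -i, giving *mifropehei*.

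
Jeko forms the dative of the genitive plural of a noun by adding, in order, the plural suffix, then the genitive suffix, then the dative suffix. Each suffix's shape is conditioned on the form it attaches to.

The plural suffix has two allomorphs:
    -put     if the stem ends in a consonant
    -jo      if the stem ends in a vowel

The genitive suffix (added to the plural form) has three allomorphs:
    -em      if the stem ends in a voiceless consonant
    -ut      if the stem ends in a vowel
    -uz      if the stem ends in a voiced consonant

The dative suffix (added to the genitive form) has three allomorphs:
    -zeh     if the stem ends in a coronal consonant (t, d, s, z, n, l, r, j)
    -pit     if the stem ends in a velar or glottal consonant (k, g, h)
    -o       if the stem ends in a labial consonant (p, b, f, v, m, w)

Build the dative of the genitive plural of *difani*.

*difani*: final sound = /i/, a vowel → -jo → *difanijo*.
Since the final sound of the plural form *difanijo* is /o/ (a vowel), it takes -ut, giving *difanijout*.
The genitive form *difanijout* — final consonant /t/ (coronal) → -zeh → *difanijoutzeh*.

difanijoutzeh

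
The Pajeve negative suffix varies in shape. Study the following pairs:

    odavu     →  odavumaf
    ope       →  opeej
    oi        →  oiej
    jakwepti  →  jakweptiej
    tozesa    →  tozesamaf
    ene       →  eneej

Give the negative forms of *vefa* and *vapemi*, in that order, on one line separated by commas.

The alternation tracks the last vowel of the stem — -ej when the last vowel of the stem is a front vowel (*ope*, *oi*, *jakwepti*, *ene*); -maf when the last vowel of the stem is a back vowel (*odavu*, *tozesa*).
Since the last vowel of *vefa* is /a/ (a back vowel), it takes -maf, giving *vefamaf*.
*vapemi* — last vowel /i/ (a front vowel) → -ej → *vapemiej*.

vefamaf, vapemiej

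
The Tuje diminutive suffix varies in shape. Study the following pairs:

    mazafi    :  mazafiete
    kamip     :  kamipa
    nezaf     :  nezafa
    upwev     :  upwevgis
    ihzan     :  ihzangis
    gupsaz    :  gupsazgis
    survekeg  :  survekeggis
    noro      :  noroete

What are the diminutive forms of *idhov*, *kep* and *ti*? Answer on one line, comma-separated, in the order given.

Looking at the final sound of each stem: -a when the stem ends in a voiceless consonant (*kamip*, *nezaf*); -gis when the stem ends in a voiced consonant (*upwev*, *ihzan*, *gupsaz*, *survekeg*); -ete when the stem ends in a vowel (*mazafi*, *noro*).
Since the final sound of *idhov* is /v/ (a voiced consonant), it takes -gis, giving *idhovgis*.
*kep* — final sound /p/ (a voiceless consonant) → -a → *kepa*.
*ti*: final sound = /i/, a vowel → -ete → *tiete*.

idhovgis, kepa, tiete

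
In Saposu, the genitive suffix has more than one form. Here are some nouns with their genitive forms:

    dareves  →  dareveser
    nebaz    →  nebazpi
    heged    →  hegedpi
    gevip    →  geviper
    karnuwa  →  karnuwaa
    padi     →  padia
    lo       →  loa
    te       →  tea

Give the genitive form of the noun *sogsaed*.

sogsaedpi

Looking at the final sound of each stem: -er when the stem ends in a voiceless consonant (*dareves*, *gevip*); -pi when the stem ends in a voiced consonant (*nebaz*, *heged*); -a when the stem ends in a vowel (*karnuwa*, *padi*, *lo*, *te*).
*sogsaed* — final sound /d/ (a voiced consonant) → -pi → *sogsaedpi*.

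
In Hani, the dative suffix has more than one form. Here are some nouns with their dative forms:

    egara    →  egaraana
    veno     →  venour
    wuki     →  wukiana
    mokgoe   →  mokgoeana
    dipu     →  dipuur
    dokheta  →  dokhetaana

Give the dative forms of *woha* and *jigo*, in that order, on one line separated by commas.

The pattern is rounding harmony: -ur when the last vowel of the stem is a rounded vowel (*veno*, *dipu*); -ana when the last vowel of the stem is an unrounded vowel (*egara*, *wuki*, *mokgoe*, *dokheta*).
Since the last vowel of *woha* is /a/ (an unrounded vowel), it takes -ana, giving *wohaana*.
*jigo*: last vowel = /o/, a rounded vowel → -ur → *jigour*.

wohaana, jigour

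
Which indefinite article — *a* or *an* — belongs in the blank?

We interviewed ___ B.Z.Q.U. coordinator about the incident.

The indefinite article is chosen by the initial *sound* of the following word, not its spelling.
The initialism *B.Z.Q.U.* is read letter by letter; the first letter, B, is pronounced /biː/, which begins with a consonant sound.
So the article is *a*: We interviewed a B.Z.Q.U. coordinator about the incident.

a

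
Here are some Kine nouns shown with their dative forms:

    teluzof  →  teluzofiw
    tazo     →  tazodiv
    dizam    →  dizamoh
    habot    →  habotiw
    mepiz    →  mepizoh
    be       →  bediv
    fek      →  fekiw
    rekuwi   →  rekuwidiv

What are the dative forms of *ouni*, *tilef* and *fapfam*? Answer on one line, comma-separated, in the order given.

ounidiv, tilefiw, fapfamoh

The alternation tracks the final sound of the stem — -iw when the stem ends in a voiceless consonant (*teluzof*, *habot*, *fek*); -oh when the stem ends in a voiced consonant (*dizam*, *mepiz*); -div when the stem ends in a vowel (*tazo*, *be*, *rekuwi*).
The final sound of *ouni* is /i/, which is a vowel, so the suffix is -div, giving *ounidiv*.
*tilef* — final sound /f/ (a voiceless consonant) → -iw → *tilefiw*.
The final sound of *fapfam* is /m/, which is a voiced consonant, so the suffix is -oh, giving *fapfamoh*.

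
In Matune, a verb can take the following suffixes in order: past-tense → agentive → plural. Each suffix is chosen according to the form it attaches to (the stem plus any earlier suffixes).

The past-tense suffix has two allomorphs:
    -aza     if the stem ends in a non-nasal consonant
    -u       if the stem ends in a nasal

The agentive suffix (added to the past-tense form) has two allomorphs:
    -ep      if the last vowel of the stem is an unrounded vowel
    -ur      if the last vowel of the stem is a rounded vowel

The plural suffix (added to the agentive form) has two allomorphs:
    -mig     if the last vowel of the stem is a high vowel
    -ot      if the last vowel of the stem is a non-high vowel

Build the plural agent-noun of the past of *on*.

The final consonant of *on* is /n/, which is a nasal, so the past-tense suffix is -u, giving *onu*.
The last vowel of the past-tense form *onu* is /u/, which is a rounded vowel, so the agentive suffix is -ur, giving *onuur*.
Since the last vowel of the agentive form *onuur* is /u/ (a high vowel), it takes -mig, giving *onuurmig*.

onuurmig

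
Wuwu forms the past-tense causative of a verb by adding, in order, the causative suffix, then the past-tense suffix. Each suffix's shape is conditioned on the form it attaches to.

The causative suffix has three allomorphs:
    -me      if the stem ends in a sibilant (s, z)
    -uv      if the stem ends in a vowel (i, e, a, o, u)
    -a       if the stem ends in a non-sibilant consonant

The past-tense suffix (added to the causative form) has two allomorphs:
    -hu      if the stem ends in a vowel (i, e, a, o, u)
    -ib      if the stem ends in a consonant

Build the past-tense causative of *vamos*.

vamosmehu

*vamos*: final sound = /s/, a sibilant → -me → *vamosme*.
The causative form *vamosme*: final sound = /e/, a vowel → -hu → *vamosmehu*.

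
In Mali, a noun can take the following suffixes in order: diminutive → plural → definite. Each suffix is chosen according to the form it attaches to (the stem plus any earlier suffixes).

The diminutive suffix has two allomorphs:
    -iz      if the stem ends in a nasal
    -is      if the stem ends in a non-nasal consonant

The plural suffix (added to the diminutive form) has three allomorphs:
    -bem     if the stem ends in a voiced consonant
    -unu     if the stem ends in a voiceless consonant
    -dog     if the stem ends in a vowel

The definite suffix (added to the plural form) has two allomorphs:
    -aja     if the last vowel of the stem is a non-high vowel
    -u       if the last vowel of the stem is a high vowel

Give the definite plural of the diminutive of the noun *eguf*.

egufisunuu

The final consonant of *eguf* is /f/, which is non-nasal, so the diminutive suffix is -is, giving *egufis*.
The final sound of the diminutive form *egufis* is /s/, which is a voiceless consonant, so the plural suffix is -unu, giving *egufisunu*.
Since the last vowel of the plural form *egufisunu* is /u/ (a high vowel), it takes -u, giving *egufisunuu*.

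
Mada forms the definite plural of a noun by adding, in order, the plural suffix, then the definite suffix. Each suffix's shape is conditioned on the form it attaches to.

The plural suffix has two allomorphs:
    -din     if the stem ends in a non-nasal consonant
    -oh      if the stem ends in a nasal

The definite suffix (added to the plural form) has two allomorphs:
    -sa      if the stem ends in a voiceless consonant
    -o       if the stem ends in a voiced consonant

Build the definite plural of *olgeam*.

The final consonant of *olgeam* is /m/, which is a nasal, so the plural suffix is -oh, giving *olgeamoh*.
The final consonant of the plural form *olgeamoh* is /h/, which is voiceless, so the definite suffix is -sa, giving *olgeamohsa*.

olgeamohsa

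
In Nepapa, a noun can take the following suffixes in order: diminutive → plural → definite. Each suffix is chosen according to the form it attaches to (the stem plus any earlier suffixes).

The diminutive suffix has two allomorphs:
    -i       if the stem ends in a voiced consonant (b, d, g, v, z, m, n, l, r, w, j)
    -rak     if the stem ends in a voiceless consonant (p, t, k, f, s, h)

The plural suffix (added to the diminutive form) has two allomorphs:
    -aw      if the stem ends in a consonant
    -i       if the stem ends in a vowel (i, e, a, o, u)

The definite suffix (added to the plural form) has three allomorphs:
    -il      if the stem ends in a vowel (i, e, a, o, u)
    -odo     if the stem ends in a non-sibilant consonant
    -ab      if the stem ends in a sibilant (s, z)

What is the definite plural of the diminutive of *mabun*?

mabuniiil

Since the final consonant of *mabun* is /n/ (voiced), it takes -i, giving *mabuni*.
The diminutive form *mabuni*: final sound = /i/, a vowel → -i → *mabunii*.
Since the final sound of the plural form *mabunii* is /i/ (a vowel), it takes -il, giving *mabuniiil*.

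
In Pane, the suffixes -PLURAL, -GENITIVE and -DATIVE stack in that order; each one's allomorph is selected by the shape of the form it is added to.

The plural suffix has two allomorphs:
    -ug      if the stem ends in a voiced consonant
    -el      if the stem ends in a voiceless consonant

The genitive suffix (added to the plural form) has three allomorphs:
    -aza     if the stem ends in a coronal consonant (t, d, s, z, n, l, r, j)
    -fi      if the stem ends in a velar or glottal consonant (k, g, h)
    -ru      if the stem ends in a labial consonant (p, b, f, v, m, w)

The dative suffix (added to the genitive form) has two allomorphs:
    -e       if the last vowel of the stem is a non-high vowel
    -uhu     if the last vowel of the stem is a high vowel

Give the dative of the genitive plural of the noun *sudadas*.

Since the final consonant of *sudadas* is /s/ (voiceless), it takes -el, giving *sudadasel*.
The plural form *sudadasel*: final consonant = /l/, coronal → -aza → *sudadaselaza*.
Since the last vowel of the genitive form *sudadaselaza* is /a/ (a non-high vowel), it takes -e, giving *sudadaselazae*.

sudadaselazae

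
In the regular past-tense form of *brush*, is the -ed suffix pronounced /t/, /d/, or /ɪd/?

/t/

The stem *brush* ends in a voiceless consonant other than /t/.
The -ed suffix is realized as /ɪd/ after /t, d/; as /t/ after other voiceless consonants; and as /d/ after other voiced sounds.
So -ed on *brush* is pronounced /t/.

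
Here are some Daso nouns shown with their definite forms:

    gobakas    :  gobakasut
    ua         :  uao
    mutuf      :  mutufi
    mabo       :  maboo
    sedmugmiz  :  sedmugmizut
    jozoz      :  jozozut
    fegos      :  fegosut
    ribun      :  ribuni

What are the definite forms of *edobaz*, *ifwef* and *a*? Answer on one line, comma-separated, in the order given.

The alternation tracks the final sound of the stem — -ut when the stem ends in a sibilant (*gobakas*, *sedmugmiz*, *jozoz*, *fegos*); -i when the stem ends in a non-sibilant consonant (*mutuf*, *ribun*); -o when the stem ends in a vowel (*ua*, *mabo*).
*edobaz* — final sound /z/ (a sibilant) → -ut → *edobazut*.
The final sound of *ifwef* is /f/, which is a non-sibilant consonant, so the suffix is -i, giving *ifwefi*.
The final sound of *a* is /a/, which is a vowel, so the suffix is -o, giving *ao*.

edobazut, ifwefi, ao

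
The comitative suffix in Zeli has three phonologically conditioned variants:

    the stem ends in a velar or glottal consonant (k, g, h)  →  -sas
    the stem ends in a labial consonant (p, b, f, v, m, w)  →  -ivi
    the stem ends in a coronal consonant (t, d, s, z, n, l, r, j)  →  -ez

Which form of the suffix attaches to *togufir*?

*togufir*: final consonant = /r/, coronal → -ez.

-ez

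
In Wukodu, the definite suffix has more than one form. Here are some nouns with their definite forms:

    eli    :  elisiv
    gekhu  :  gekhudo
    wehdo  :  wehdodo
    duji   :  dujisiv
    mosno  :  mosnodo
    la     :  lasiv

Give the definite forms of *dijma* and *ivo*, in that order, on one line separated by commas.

dijmasiv, ivodo

Looking at the last vowel of each stem: -do when the last vowel of the stem is a rounded vowel (*gekhu*, *wehdo*, *mosno*); -siv when the last vowel of the stem is an unrounded vowel (*eli*, *duji*, *la*).
The last vowel of *dijma* is /a/, which is an unrounded vowel, so the suffix is -siv, giving *dijmasiv*.
The last vowel of *ivo* is /o/, which is a rounded vowel, so the suffix is -do, giving *ivodo*.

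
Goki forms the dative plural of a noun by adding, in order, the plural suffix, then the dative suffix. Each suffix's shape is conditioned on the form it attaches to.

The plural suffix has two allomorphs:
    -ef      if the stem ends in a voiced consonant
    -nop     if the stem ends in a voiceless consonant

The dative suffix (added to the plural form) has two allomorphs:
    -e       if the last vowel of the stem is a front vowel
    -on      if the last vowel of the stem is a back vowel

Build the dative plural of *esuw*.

esuwefe

Since the final consonant of *esuw* is /w/ (voiced), it takes -ef, giving *esuwef*.
Since the last vowel of the plural form *esuwef* is /e/ (a front vowel), it takes -e, giving *esuwefe*.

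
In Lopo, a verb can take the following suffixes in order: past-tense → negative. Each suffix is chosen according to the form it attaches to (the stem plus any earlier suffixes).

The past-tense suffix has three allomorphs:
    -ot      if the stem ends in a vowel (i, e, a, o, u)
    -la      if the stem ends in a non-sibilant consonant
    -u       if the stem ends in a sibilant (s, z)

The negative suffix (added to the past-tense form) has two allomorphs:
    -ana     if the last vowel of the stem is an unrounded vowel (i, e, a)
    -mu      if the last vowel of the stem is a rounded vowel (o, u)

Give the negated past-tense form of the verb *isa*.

isaotmu

Since the final sound of *isa* is /a/ (a vowel), it takes -ot, giving *isaot*.
The last vowel of the past-tense form *isaot* is /o/, which is a rounded vowel, so the negative suffix is -mu, giving *isaotmu*.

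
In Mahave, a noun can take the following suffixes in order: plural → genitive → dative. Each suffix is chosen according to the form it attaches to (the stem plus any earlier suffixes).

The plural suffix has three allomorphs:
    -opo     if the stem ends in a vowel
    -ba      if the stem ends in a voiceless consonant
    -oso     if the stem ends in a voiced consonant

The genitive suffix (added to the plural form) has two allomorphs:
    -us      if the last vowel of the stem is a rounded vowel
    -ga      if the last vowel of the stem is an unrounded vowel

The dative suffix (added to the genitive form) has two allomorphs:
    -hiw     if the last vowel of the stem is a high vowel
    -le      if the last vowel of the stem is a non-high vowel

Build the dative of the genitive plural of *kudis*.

*kudis* — final sound /s/ (a voiceless consonant) → -ba → *kudisba*.
Since the last vowel of the plural form *kudisba* is /a/ (an unrounded vowel), it takes -ga, giving *kudisbaga*.
The genitive form *kudisbaga*: last vowel = /a/, a non-high vowel → -le → *kudisbagale*.

kudisbagale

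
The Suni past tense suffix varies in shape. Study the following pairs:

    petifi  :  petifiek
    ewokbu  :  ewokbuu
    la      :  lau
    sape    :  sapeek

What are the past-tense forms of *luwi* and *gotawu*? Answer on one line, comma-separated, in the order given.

luwiek, gotawuu

The suffix is conditioned by the last vowel: -ek when the last vowel of the stem is a front vowel (*petifi*, *sape*); -u when the last vowel of the stem is a back vowel (*ewokbu*, *la*).
*luwi* — last vowel /i/ (a front vowel) → -ek → *luwiek*.
Since the last vowel of *gotawu* is /u/ (a back vowel), it takes -u, giving *gotawuu*.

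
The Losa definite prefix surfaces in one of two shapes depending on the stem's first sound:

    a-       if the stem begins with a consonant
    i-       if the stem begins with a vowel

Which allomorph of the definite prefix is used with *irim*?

i-

Since the first sound of *irim* is /i/ (a vowel), it takes i-.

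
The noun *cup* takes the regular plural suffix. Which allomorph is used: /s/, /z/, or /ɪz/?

/s/

The stem *cup* ends in a voiceless non-sibilant consonant.
The plural suffix surfaces as /ɪz/ after sibilants, /s/ after other voiceless consonants, and /z/ after other voiced sounds.
So the plural -s on *cup* is pronounced /s/.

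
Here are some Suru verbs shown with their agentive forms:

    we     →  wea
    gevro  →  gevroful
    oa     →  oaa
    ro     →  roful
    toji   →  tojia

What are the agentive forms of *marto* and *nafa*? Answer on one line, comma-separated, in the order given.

martoful, nafaa

The suffix is conditioned by the last vowel: -ful when the last vowel of the stem is a rounded vowel (*gevro*, *ro*); -a when the last vowel of the stem is an unrounded vowel (*we*, *oa*, *toji*).
*marto* — last vowel /o/ (a rounded vowel) → -ful → *martoful*.
Since the last vowel of *nafa* is /a/ (an unrounded vowel), it takes -a, giving *nafaa*.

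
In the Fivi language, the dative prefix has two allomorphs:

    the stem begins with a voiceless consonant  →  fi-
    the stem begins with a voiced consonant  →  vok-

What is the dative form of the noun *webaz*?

vokwebaz

The first consonant of *webaz* is /w/, which is voiced, so the prefix is vok-, giving *vokwebaz*.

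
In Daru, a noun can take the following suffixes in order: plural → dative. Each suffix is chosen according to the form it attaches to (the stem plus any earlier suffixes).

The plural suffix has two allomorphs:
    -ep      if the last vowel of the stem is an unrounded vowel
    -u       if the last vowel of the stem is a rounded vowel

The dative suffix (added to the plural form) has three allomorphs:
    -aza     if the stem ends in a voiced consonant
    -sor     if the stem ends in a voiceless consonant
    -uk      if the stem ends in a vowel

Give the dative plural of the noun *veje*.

vejeepsor

*veje*: last vowel = /e/, an unrounded vowel → -ep → *vejeep*.
The plural form *vejeep*: final sound = /p/, a voiceless consonant → -sor → *vejeepsor*.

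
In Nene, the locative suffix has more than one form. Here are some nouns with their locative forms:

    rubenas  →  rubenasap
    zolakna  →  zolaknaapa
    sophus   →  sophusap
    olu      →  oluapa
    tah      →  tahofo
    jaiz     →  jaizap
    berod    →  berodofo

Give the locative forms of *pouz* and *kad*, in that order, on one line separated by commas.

Looking at the final sound of each stem: -ap when the stem ends in a sibilant (*rubenas*, *sophus*, *jaiz*); -ofo when the stem ends in a non-sibilant consonant (*tah*, *berod*); -apa when the stem ends in a vowel (*zolakna*, *olu*).
The final sound of *pouz* is /z/, which is a sibilant, so the suffix is -ap, giving *pouzap*.
Since the final sound of *kad* is /d/ (a non-sibilant consonant), it takes -ofo, giving *kadofo*.

pouzap, kadofo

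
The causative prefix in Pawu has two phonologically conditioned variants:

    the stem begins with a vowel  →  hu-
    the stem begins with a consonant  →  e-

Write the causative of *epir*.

huepir

Since the first sound of *epir* is /e/ (a vowel), it takes hu-, giving *huepir*.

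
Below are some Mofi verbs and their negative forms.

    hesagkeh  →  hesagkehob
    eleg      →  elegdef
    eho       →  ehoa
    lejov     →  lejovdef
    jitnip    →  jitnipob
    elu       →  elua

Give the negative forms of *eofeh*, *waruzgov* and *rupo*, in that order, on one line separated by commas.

eofehob, waruzgovdef, rupoa

The pattern is voicing of the final sound: -ob when the stem ends in a voiceless consonant (*hesagkeh*, *jitnip*); -def when the stem ends in a voiced consonant (*eleg*, *lejov*); -a when the stem ends in a vowel (*eho*, *elu*).
*eofeh* — final sound /h/ (a voiceless consonant) → -ob → *eofehob*.
The final sound of *waruzgov* is /v/, which is a voiced consonant, so the suffix is -def, giving *waruzgovdef*.
Since the final sound of *rupo* is /o/ (a vowel), it takes -a, giving *rupoa*.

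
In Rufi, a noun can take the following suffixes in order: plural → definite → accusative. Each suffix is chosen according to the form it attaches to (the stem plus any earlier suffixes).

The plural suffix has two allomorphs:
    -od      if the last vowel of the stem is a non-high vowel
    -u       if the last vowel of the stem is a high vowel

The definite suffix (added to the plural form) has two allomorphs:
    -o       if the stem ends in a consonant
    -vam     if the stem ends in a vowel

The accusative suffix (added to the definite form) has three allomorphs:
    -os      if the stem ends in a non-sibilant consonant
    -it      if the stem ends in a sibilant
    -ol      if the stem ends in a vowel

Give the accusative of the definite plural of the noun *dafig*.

The last vowel of *dafig* is /i/, which is a high vowel, so the plural suffix is -u, giving *dafigu*.
Since the final sound of the plural form *dafigu* is /u/ (a vowel), it takes -vam, giving *dafiguvam*.
Since the final sound of the definite form *dafiguvam* is /m/ (a non-sibilant consonant), it takes -os, giving *dafiguvamos*.

dafiguvamos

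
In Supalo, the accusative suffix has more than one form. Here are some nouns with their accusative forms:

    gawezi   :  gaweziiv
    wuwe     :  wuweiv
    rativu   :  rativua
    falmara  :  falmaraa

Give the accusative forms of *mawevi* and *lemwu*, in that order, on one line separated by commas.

Looking at the last vowel of each stem: -iv when the last vowel of the stem is a front vowel (*gawezi*, *wuwe*); -a when the last vowel of the stem is a back vowel (*rativu*, *falmara*).
Since the last vowel of *mawevi* is /i/ (a front vowel), it takes -iv, giving *maweviiv*.
*lemwu*: last vowel = /u/, a back vowel → -a → *lemwua*.

maweviiv, lemwua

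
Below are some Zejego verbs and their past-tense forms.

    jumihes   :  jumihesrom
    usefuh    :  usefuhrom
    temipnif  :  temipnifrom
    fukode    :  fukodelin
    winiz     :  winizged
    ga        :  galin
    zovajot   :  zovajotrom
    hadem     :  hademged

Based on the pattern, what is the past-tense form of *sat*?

Looking at the final sound of each stem: -rom when the stem ends in a voiceless consonant (*jumihes*, *usefuh*, *temipnif*, *zovajot*); -ged when the stem ends in a voiced consonant (*winiz*, *hadem*); -lin when the stem ends in a vowel (*fukode*, *ga*).
The final sound of *sat* is /t/, which is a voiceless consonant, so the suffix is -rom, giving *satrom*.

satrom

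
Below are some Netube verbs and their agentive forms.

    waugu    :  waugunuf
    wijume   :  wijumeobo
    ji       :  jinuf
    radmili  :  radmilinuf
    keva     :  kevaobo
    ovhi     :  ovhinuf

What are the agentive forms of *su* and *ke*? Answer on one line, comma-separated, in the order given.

sunuf, keobo

The suffix is conditioned by the last vowel: -nuf when the last vowel of the stem is a high vowel (*waugu*, *ji*, *radmili*, *ovhi*); -obo when the last vowel of the stem is a non-high vowel (*wijume*, *keva*).
Since the last vowel of *su* is /u/ (a high vowel), it takes -nuf, giving *sunuf*.
*ke*: last vowel = /e/, a non-high vowel → -obo → *keobo*.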